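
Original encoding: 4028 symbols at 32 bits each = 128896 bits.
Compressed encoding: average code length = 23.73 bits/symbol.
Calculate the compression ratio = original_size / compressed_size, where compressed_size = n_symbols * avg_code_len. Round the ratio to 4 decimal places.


original_size = n_symbols * orig_bits = 4028 * 32 = 128896 bits
compressed_size = n_symbols * avg_code_len = 4028 * 23.73 = 95584.44 bits
ratio = original_size / compressed_size = 128896 / 95584.44 = 1.3485

Compression ratio = 1.3485


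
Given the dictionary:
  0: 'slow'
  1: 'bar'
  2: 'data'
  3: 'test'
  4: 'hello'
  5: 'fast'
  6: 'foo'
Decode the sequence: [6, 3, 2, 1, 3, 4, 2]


Look up each index in the dictionary:
  6 -> 'foo'
  3 -> 'test'
  2 -> 'data'
  1 -> 'bar'
  3 -> 'test'
  4 -> 'hello'
  2 -> 'data'

Decoded: "foo test data bar test hello data"


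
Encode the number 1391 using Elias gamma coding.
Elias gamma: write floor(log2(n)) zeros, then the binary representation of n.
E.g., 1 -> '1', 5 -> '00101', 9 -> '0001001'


num_bits = floor(log2(1391)) + 1 = 11
leading_zeros = num_bits - 1 = 10
binary(1391) = 10101101111

Elias gamma(1391) = '0000000000' + '10101101111' = 000000000010101101111 (21 bits)


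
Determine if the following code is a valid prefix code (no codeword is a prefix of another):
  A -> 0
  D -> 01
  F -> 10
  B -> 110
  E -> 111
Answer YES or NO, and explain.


Checking each pair (does one codeword prefix another?):
  A='0' vs D='01': prefix -- VIOLATION

NO -- this is NOT a valid prefix code. A (0) is a prefix of D (01).


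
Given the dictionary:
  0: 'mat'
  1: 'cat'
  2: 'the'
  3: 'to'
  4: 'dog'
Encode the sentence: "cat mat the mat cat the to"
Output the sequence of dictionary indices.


Look up each word in the dictionary:
  'cat' -> 1
  'mat' -> 0
  'the' -> 2
  'mat' -> 0
  'cat' -> 1
  'the' -> 2
  'to' -> 3

Encoded: [1, 0, 2, 0, 1, 2, 3]


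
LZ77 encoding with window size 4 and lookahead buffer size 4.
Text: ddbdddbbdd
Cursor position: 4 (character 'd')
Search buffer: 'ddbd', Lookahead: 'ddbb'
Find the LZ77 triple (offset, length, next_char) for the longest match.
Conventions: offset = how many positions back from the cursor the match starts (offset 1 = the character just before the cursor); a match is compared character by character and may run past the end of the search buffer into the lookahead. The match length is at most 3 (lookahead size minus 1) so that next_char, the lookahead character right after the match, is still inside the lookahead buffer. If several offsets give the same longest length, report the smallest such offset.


Try each offset into the search buffer:
  offset=1 (pos 3, char 'd'): match length 2
  offset=2 (pos 2, char 'b'): match length 0
  offset=3 (pos 1, char 'd'): match length 1
  offset=4 (pos 0, char 'd'): match length 3
Longest match has length 3 at offset 4.
next_char = character at position 4 + 3 = 7 -> 'b'

Best match: offset=4, length=3 (matching 'ddb' starting at position 0)
LZ77 triple: (4, 3, 'b')


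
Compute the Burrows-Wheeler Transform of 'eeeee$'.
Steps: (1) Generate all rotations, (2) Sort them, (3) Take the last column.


Rotations (sorted):
  0: $eeeee -> last char: e
  1: e$eeee -> last char: e
  2: ee$eee -> last char: e
  3: eee$ee -> last char: e
  4: eeee$e -> last char: e
  5: eeeee$ -> last char: $


BWT = eeeee$


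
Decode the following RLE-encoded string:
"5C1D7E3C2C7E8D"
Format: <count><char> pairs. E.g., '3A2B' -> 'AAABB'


Expanding each <count><char> pair:
  5C -> 'CCCCC'
  1D -> 'D'
  7E -> 'EEEEEEE'
  3C -> 'CCC'
  2C -> 'CC'
  7E -> 'EEEEEEE'
  8D -> 'DDDDDDDD'

Decoded = CCCCCDEEEEEEECCCCCEEEEEEEDDDDDDDD


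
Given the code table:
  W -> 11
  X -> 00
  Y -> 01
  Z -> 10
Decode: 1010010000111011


Decoding:
10 -> Z
10 -> Z
01 -> Y
00 -> X
00 -> X
11 -> W
10 -> Z
11 -> W


Result: ZZYXXWZW


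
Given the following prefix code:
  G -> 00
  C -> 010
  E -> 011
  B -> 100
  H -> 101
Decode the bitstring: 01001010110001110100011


Decoding step by step:
Bits 010 -> C
Bits 010 -> C
Bits 101 -> H
Bits 100 -> B
Bits 011 -> E
Bits 101 -> H
Bits 00 -> G
Bits 011 -> E


Decoded message: CCHBEHGE


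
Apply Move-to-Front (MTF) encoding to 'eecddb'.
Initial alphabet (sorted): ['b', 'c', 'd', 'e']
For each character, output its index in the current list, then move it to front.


MTF encoding:
'e': index 3 in ['b', 'c', 'd', 'e'] -> ['e', 'b', 'c', 'd']
'e': index 0 in ['e', 'b', 'c', 'd'] -> ['e', 'b', 'c', 'd']
'c': index 2 in ['e', 'b', 'c', 'd'] -> ['c', 'e', 'b', 'd']
'd': index 3 in ['c', 'e', 'b', 'd'] -> ['d', 'c', 'e', 'b']
'd': index 0 in ['d', 'c', 'e', 'b'] -> ['d', 'c', 'e', 'b']
'b': index 3 in ['d', 'c', 'e', 'b'] -> ['b', 'd', 'c', 'e']


Output: [3, 0, 2, 3, 0, 3]


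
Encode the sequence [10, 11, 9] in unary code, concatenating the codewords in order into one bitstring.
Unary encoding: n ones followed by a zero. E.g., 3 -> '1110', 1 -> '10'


Encode each number as n ones followed by a terminating 0:
  10 -> 11111111110 (11 bits)
  11 -> 111111111110 (12 bits)
  9 -> 1111111110 (10 bits)
Total length = 11 + 12 + 10 = 33 bits.

Unary([10, 11, 9]) = 111111111101111111111101111111110 (33 bits)


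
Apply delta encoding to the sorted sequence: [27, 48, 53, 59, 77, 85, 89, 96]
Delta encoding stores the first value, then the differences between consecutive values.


First value: 27
Deltas:
  48 - 27 = 21
  53 - 48 = 5
  59 - 53 = 6
  77 - 59 = 18
  85 - 77 = 8
  89 - 85 = 4
  96 - 89 = 7


Delta encoded: [27, 21, 5, 6, 18, 8, 4, 7]


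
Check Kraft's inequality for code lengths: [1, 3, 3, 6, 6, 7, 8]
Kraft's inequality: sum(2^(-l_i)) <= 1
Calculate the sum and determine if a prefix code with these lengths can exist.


Sum = 2^(-1) + 2^(-3) + 2^(-3) + 2^(-6) + 2^(-6) + 2^(-7) + 2^(-8)
    = 0.5 + 0.125 + 0.125 + 0.015625 + 0.015625 + 0.0078125 + 0.00390625
    = 203/256 = 0.79296875
Since 0.79296875 <= 1, Kraft's inequality IS satisfied.
A prefix code with these lengths CAN exist.

Kraft sum = 0.79296875. Satisfied.


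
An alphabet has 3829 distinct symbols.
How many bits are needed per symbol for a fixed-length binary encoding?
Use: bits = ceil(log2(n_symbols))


log2(3829) = 11.9028
Bracket: 2^11 = 2048 < 3829 <= 2^12 = 4096
So ceil(log2(3829)) = 12

bits = ceil(log2(3829)) = ceil(11.9028) = 12 bits


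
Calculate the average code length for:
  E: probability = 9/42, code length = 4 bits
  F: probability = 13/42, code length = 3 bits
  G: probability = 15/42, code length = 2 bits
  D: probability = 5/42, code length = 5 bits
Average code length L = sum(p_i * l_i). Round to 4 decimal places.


Weighted contributions p_i * l_i:
  E: (9/42) * 4 = 36/42
  F: (13/42) * 3 = 39/42
  G: (15/42) * 2 = 30/42
  D: (5/42) * 5 = 25/42
Sum = (36 + 39 + 30 + 25)/42 = 130/42

L = 130/42 = 3.0952 bits/symbol


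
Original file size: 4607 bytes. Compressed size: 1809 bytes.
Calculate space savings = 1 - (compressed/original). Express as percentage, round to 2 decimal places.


ratio = compressed/original = 1809/4607 = 0.392663
savings = 1 - ratio = 1 - 0.392663 = 0.607337
as a percentage: 0.607337 * 100 = 60.73%

Space savings = 1 - 1809/4607 = 60.73%


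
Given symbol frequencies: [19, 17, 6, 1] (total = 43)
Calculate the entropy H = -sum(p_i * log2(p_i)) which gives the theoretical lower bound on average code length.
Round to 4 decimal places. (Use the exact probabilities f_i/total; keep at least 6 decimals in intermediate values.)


Per-symbol terms -p_i * log2(p_i) with p_i = f_i/43:
  p = 19/43 = 0.441860: log2(p) = -1.178337, -p*log2(p) = 0.520661
  p = 17/43 = 0.395349: log2(p) = -1.338802, -p*log2(p) = 0.529294
  p = 6/43 = 0.139535: log2(p) = -2.841302, -p*log2(p) = 0.396461
  p = 1/43 = 0.023256: log2(p) = -5.426265, -p*log2(p) = 0.126192
H = 0.520661 + 0.529294 + 0.396461 + 0.126192 = 1.572608

H = 1.5726 bits/symbol


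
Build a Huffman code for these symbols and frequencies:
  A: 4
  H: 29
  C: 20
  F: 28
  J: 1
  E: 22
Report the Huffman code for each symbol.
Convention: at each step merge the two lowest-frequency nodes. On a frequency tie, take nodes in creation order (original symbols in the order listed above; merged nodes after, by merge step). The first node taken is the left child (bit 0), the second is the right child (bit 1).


Huffman tree construction:
Step 1: Merge J(1) + A(4) = 5
Step 2: Merge (J+A)(5) + C(20) = 25
Step 3: Merge E(22) + ((J+A)+C)(25) = 47
Step 4: Merge F(28) + H(29) = 57
Step 5: Merge (E+((J+A)+C))(47) + (F+H)(57) = 104
Read each symbol's code off the tree from the root (left child = 0, right child = 1).

Codes:
  A: 0101 (length 4)
  H: 11 (length 2)
  C: 011 (length 3)
  F: 10 (length 2)
  J: 0100 (length 4)
  E: 00 (length 2)
Average code length: 238/104 = 2.2885 bits/symbol


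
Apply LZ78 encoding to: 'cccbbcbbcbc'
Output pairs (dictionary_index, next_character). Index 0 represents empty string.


LZ78 encoding steps:
Dictionary: {0: ''}
Step 1: w='' (idx 0), next='c' -> output (0, 'c'), add 'c' as idx 1
Step 2: w='c' (idx 1), next='c' -> output (1, 'c'), add 'cc' as idx 2
Step 3: w='' (idx 0), next='b' -> output (0, 'b'), add 'b' as idx 3
Step 4: w='b' (idx 3), next='c' -> output (3, 'c'), add 'bc' as idx 4
Step 5: w='b' (idx 3), next='b' -> output (3, 'b'), add 'bb' as idx 5
Step 6: w='c' (idx 1), next='b' -> output (1, 'b'), add 'cb' as idx 6
Step 7: w='c' (idx 1), end of input -> output (1, '')


Encoded: [(0, 'c'), (1, 'c'), (0, 'b'), (3, 'c'), (3, 'b'), (1, 'b'), (1, '')]


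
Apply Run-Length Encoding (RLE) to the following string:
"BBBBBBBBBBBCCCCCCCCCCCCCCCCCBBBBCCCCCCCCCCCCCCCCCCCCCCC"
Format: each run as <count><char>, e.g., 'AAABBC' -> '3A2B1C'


Scanning runs left to right:
  i=0: run of 'B' x 11 -> '11B'
  i=11: run of 'C' x 17 -> '17C'
  i=28: run of 'B' x 4 -> '4B'
  i=32: run of 'C' x 23 -> '23C'

RLE = 11B17C4B23C


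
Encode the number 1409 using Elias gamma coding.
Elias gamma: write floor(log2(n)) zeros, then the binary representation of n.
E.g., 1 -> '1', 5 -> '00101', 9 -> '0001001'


num_bits = floor(log2(1409)) + 1 = 11
leading_zeros = num_bits - 1 = 10
binary(1409) = 10110000001

Elias gamma(1409) = '0000000000' + '10110000001' = 000000000010110000001 (21 bits)


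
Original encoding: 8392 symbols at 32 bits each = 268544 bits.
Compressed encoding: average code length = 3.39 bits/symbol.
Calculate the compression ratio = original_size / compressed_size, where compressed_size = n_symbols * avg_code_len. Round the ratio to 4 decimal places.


original_size = n_symbols * orig_bits = 8392 * 32 = 268544 bits
compressed_size = n_symbols * avg_code_len = 8392 * 3.39 = 28448.88 bits
ratio = original_size / compressed_size = 268544 / 28448.88 = 9.4395

Compression ratio = 9.4395


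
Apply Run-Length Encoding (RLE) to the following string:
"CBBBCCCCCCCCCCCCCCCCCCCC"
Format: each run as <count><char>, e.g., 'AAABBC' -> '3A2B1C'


Scanning runs left to right:
  i=0: run of 'C' x 1 -> '1C'
  i=1: run of 'B' x 3 -> '3B'
  i=4: run of 'C' x 20 -> '20C'

RLE = 1C3B20C


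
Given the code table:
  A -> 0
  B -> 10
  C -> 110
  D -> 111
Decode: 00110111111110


Decoding:
0 -> A
0 -> A
110 -> C
111 -> D
111 -> D
110 -> C


Result: AACDDC


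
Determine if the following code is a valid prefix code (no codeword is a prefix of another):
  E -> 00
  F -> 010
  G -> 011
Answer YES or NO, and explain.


Checking each pair (does one codeword prefix another?):
  E='00' vs F='010': no prefix
  E='00' vs G='011': no prefix
  F='010' vs E='00': no prefix
  F='010' vs G='011': no prefix
  G='011' vs E='00': no prefix
  G='011' vs F='010': no prefix
No violation found over all pairs.

YES -- this is a valid prefix code. No codeword is a prefix of any other codeword.


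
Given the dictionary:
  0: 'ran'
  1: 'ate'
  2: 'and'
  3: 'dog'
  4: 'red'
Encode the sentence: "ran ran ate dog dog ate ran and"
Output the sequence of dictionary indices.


Look up each word in the dictionary:
  'ran' -> 0
  'ran' -> 0
  'ate' -> 1
  'dog' -> 3
  'dog' -> 3
  'ate' -> 1
  'ran' -> 0
  'and' -> 2

Encoded: [0, 0, 1, 3, 3, 1, 0, 2]


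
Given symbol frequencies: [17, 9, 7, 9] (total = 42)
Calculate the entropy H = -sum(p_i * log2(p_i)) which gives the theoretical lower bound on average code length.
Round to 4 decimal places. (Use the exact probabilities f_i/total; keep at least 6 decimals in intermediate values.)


Per-symbol terms -p_i * log2(p_i) with p_i = f_i/42:
  p = 17/42 = 0.404762: log2(p) = -1.304855, -p*log2(p) = 0.528155
  p = 9/42 = 0.214286: log2(p) = -2.222392, -p*log2(p) = 0.476227
  p = 7/42 = 0.166667: log2(p) = -2.584963, -p*log2(p) = 0.430827
  p = 9/42 = 0.214286: log2(p) = -2.222392, -p*log2(p) = 0.476227
H = 0.528155 + 0.476227 + 0.430827 + 0.476227 = 1.911436

H = 1.9114 bits/symbol


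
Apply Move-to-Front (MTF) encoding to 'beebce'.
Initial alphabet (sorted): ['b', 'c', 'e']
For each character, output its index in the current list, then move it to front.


MTF encoding:
'b': index 0 in ['b', 'c', 'e'] -> ['b', 'c', 'e']
'e': index 2 in ['b', 'c', 'e'] -> ['e', 'b', 'c']
'e': index 0 in ['e', 'b', 'c'] -> ['e', 'b', 'c']
'b': index 1 in ['e', 'b', 'c'] -> ['b', 'e', 'c']
'c': index 2 in ['b', 'e', 'c'] -> ['c', 'b', 'e']
'e': index 2 in ['c', 'b', 'e'] -> ['e', 'c', 'b']


Output: [0, 2, 0, 1, 2, 2]


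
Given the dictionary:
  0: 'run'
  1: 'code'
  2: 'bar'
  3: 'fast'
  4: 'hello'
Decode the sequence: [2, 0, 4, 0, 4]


Look up each index in the dictionary:
  2 -> 'bar'
  0 -> 'run'
  4 -> 'hello'
  0 -> 'run'
  4 -> 'hello'

Decoded: "bar run hello run hello"


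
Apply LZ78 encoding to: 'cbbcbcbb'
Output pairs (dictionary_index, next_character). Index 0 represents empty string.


LZ78 encoding steps:
Dictionary: {0: ''}
Step 1: w='' (idx 0), next='c' -> output (0, 'c'), add 'c' as idx 1
Step 2: w='' (idx 0), next='b' -> output (0, 'b'), add 'b' as idx 2
Step 3: w='b' (idx 2), next='c' -> output (2, 'c'), add 'bc' as idx 3
Step 4: w='bc' (idx 3), next='b' -> output (3, 'b'), add 'bcb' as idx 4
Step 5: w='b' (idx 2), end of input -> output (2, '')


Encoded: [(0, 'c'), (0, 'b'), (2, 'c'), (3, 'b'), (2, '')]


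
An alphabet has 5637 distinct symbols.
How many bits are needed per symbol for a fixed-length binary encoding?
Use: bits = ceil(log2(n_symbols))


log2(5637) = 12.4607
Bracket: 2^12 = 4096 < 5637 <= 2^13 = 8192
So ceil(log2(5637)) = 13

bits = ceil(log2(5637)) = ceil(12.4607) = 13 bits


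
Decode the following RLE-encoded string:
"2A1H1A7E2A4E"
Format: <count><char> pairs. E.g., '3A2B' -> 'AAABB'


Expanding each <count><char> pair:
  2A -> 'AA'
  1H -> 'H'
  1A -> 'A'
  7E -> 'EEEEEEE'
  2A -> 'AA'
  4E -> 'EEEE'

Decoded = AAHAEEEEEEEAAEEEE


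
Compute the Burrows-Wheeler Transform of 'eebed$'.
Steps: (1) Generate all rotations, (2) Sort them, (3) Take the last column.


Rotations (sorted):
  0: $eebed -> last char: d
  1: bed$ee -> last char: e
  2: d$eebe -> last char: e
  3: ebed$e -> last char: e
  4: ed$eeb -> last char: b
  5: eebed$ -> last char: $


BWT = deeeb$


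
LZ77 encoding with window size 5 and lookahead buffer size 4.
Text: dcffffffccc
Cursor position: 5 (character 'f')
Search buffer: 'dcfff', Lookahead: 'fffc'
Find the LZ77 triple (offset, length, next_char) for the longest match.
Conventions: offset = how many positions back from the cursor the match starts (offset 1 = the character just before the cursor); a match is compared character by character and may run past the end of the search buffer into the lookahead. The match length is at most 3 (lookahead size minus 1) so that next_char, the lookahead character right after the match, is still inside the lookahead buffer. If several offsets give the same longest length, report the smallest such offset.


Try each offset into the search buffer:
  offset=1 (pos 4, char 'f'): match length 3
  offset=2 (pos 3, char 'f'): match length 3
  offset=3 (pos 2, char 'f'): match length 3
  offset=4 (pos 1, char 'c'): match length 0
  offset=5 (pos 0, char 'd'): match length 0
Longest match has length 3, found at offsets 1, 2, 3; take the smallest, offset 1.
next_char = character at position 5 + 3 = 8 -> 'c'

Best match: offset=1, length=3 (matching 'fff' starting at position 4)
LZ77 triple: (1, 3, 'c')


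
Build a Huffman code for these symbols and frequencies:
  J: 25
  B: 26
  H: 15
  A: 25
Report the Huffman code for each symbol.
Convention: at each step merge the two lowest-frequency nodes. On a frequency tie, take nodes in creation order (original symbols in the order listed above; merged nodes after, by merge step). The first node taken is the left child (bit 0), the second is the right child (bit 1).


Huffman tree construction:
Step 1: Merge H(15) + J(25) = 40
Step 2: Merge A(25) + B(26) = 51
Step 3: Merge (H+J)(40) + (A+B)(51) = 91
Read each symbol's code off the tree from the root (left child = 0, right child = 1).

Codes:
  J: 01 (length 2)
  B: 11 (length 2)
  H: 00 (length 2)
  A: 10 (length 2)
Average code length: 182/91 = 2.0000 bits/symbol


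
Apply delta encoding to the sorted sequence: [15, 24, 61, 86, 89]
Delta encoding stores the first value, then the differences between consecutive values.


First value: 15
Deltas:
  24 - 15 = 9
  61 - 24 = 37
  86 - 61 = 25
  89 - 86 = 3


Delta encoded: [15, 9, 37, 25, 3]


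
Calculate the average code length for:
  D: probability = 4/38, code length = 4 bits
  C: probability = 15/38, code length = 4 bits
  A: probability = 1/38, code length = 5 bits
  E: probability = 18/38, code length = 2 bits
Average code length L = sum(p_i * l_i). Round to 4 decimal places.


Weighted contributions p_i * l_i:
  D: (4/38) * 4 = 16/38
  C: (15/38) * 4 = 60/38
  A: (1/38) * 5 = 5/38
  E: (18/38) * 2 = 36/38
Sum = (16 + 60 + 5 + 36)/38 = 117/38

L = 117/38 = 3.0789 bits/symbol


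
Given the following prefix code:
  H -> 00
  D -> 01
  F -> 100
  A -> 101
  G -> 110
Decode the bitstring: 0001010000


Decoding step by step:
Bits 00 -> H
Bits 01 -> D
Bits 01 -> D
Bits 00 -> H
Bits 00 -> H


Decoded message: HDDHH


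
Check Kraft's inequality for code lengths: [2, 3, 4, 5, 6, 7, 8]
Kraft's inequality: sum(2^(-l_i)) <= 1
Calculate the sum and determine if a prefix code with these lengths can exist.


Sum = 2^(-2) + 2^(-3) + 2^(-4) + 2^(-5) + 2^(-6) + 2^(-7) + 2^(-8)
    = 0.25 + 0.125 + 0.0625 + 0.03125 + 0.015625 + 0.0078125 + 0.00390625
    = 127/256 = 0.49609375
Since 0.49609375 <= 1, Kraft's inequality IS satisfied.
A prefix code with these lengths CAN exist.

Kraft sum = 0.49609375. Satisfied.


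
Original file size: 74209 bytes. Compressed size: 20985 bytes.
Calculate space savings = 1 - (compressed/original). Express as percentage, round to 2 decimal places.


ratio = compressed/original = 20985/74209 = 0.282782
savings = 1 - ratio = 1 - 0.282782 = 0.717218
as a percentage: 0.717218 * 100 = 71.72%

Space savings = 1 - 20985/74209 = 71.72%


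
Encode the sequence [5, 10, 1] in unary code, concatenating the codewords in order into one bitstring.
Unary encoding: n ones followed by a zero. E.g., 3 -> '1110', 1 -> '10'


Encode each number as n ones followed by a terminating 0:
  5 -> 111110 (6 bits)
  10 -> 11111111110 (11 bits)
  1 -> 10 (2 bits)
Total length = 6 + 11 + 2 = 19 bits.

Unary([5, 10, 1]) = 1111101111111111010 (19 bits)


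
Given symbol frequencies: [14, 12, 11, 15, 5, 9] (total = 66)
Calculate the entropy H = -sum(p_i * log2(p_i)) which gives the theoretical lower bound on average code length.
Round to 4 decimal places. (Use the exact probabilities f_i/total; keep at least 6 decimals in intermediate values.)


Per-symbol terms -p_i * log2(p_i) with p_i = f_i/66:
  p = 14/66 = 0.212121: log2(p) = -2.237039, -p*log2(p) = 0.474523
  p = 12/66 = 0.181818: log2(p) = -2.459432, -p*log2(p) = 0.447169
  p = 11/66 = 0.166667: log2(p) = -2.584963, -p*log2(p) = 0.430827
  p = 15/66 = 0.227273: log2(p) = -2.137504, -p*log2(p) = 0.485796
  p = 5/66 = 0.075758: log2(p) = -3.722466, -p*log2(p) = 0.282005
  p = 9/66 = 0.136364: log2(p) = -2.874469, -p*log2(p) = 0.391973
H = 0.474523 + 0.447169 + 0.430827 + 0.485796 + 0.282005 + 0.391973 = 2.512293

H = 2.5123 bits/symbol


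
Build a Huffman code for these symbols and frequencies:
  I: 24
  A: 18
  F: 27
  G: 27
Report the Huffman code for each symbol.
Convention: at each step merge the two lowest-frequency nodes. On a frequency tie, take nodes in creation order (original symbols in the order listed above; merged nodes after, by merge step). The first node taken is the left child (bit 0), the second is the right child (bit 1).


Huffman tree construction:
Step 1: Merge A(18) + I(24) = 42
Step 2: Merge F(27) + G(27) = 54
Step 3: Merge (A+I)(42) + (F+G)(54) = 96
Read each symbol's code off the tree from the root (left child = 0, right child = 1).

Codes:
  I: 01 (length 2)
  A: 00 (length 2)
  F: 10 (length 2)
  G: 11 (length 2)
Average code length: 192/96 = 2.0000 bits/symbol


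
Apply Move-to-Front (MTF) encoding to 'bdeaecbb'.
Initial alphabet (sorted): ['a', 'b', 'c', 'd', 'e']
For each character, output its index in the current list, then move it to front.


MTF encoding:
'b': index 1 in ['a', 'b', 'c', 'd', 'e'] -> ['b', 'a', 'c', 'd', 'e']
'd': index 3 in ['b', 'a', 'c', 'd', 'e'] -> ['d', 'b', 'a', 'c', 'e']
'e': index 4 in ['d', 'b', 'a', 'c', 'e'] -> ['e', 'd', 'b', 'a', 'c']
'a': index 3 in ['e', 'd', 'b', 'a', 'c'] -> ['a', 'e', 'd', 'b', 'c']
'e': index 1 in ['a', 'e', 'd', 'b', 'c'] -> ['e', 'a', 'd', 'b', 'c']
'c': index 4 in ['e', 'a', 'd', 'b', 'c'] -> ['c', 'e', 'a', 'd', 'b']
'b': index 4 in ['c', 'e', 'a', 'd', 'b'] -> ['b', 'c', 'e', 'a', 'd']
'b': index 0 in ['b', 'c', 'e', 'a', 'd'] -> ['b', 'c', 'e', 'a', 'd']


Output: [1, 3, 4, 3, 1, 4, 4, 0]


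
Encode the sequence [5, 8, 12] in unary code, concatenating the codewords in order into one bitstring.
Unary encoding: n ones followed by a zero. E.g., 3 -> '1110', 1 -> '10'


Encode each number as n ones followed by a terminating 0:
  5 -> 111110 (6 bits)
  8 -> 111111110 (9 bits)
  12 -> 1111111111110 (13 bits)
Total length = 6 + 9 + 13 = 28 bits.

Unary([5, 8, 12]) = 1111101111111101111111111110 (28 bits)


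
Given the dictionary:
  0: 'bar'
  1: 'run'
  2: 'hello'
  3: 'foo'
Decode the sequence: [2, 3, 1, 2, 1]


Look up each index in the dictionary:
  2 -> 'hello'
  3 -> 'foo'
  1 -> 'run'
  2 -> 'hello'
  1 -> 'run'

Decoded: "hello foo run hello run"


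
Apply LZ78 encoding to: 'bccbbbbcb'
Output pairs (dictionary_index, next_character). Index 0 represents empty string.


LZ78 encoding steps:
Dictionary: {0: ''}
Step 1: w='' (idx 0), next='b' -> output (0, 'b'), add 'b' as idx 1
Step 2: w='' (idx 0), next='c' -> output (0, 'c'), add 'c' as idx 2
Step 3: w='c' (idx 2), next='b' -> output (2, 'b'), add 'cb' as idx 3
Step 4: w='b' (idx 1), next='b' -> output (1, 'b'), add 'bb' as idx 4
Step 5: w='b' (idx 1), next='c' -> output (1, 'c'), add 'bc' as idx 5
Step 6: w='b' (idx 1), end of input -> output (1, '')


Encoded: [(0, 'b'), (0, 'c'), (2, 'b'), (1, 'b'), (1, 'c'), (1, '')]


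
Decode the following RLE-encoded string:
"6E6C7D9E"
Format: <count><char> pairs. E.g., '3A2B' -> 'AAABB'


Expanding each <count><char> pair:
  6E -> 'EEEEEE'
  6C -> 'CCCCCC'
  7D -> 'DDDDDDD'
  9E -> 'EEEEEEEEE'

Decoded = EEEEEECCCCCCDDDDDDDEEEEEEEEE


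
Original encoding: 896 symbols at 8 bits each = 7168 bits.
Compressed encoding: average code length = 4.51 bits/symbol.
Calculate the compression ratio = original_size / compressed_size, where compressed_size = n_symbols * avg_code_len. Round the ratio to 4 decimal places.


original_size = n_symbols * orig_bits = 896 * 8 = 7168 bits
compressed_size = n_symbols * avg_code_len = 896 * 4.51 = 4040.96 bits
ratio = original_size / compressed_size = 7168 / 4040.96 = 1.7738

Compression ratio = 1.7738


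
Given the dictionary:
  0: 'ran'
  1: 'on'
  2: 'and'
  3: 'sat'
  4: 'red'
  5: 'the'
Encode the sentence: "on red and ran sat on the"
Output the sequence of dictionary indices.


Look up each word in the dictionary:
  'on' -> 1
  'red' -> 4
  'and' -> 2
  'ran' -> 0
  'sat' -> 3
  'on' -> 1
  'the' -> 5

Encoded: [1, 4, 2, 0, 3, 1, 5]


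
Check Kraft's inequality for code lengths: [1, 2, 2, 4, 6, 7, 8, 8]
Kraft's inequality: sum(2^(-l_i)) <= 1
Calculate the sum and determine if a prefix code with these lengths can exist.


Sum = 2^(-1) + 2^(-2) + 2^(-2) + 2^(-4) + 2^(-6) + 2^(-7) + 2^(-8) + 2^(-8)
    = 0.5 + 0.25 + 0.25 + 0.0625 + 0.015625 + 0.0078125 + 0.00390625 + 0.00390625
    = 280/256 = 1.09375
Since 1.09375 > 1, Kraft's inequality is NOT satisfied.
A prefix code with these lengths CANNOT exist.

Kraft sum = 1.09375. Not satisfied.


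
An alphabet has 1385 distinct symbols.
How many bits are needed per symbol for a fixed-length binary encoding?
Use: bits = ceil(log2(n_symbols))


log2(1385) = 10.4357
Bracket: 2^10 = 1024 < 1385 <= 2^11 = 2048
So ceil(log2(1385)) = 11

bits = ceil(log2(1385)) = ceil(10.4357) = 11 bits


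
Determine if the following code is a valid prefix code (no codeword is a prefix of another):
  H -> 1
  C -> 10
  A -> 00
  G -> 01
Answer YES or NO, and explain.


Checking each pair (does one codeword prefix another?):
  H='1' vs C='10': prefix -- VIOLATION

NO -- this is NOT a valid prefix code. H (1) is a prefix of C (10).


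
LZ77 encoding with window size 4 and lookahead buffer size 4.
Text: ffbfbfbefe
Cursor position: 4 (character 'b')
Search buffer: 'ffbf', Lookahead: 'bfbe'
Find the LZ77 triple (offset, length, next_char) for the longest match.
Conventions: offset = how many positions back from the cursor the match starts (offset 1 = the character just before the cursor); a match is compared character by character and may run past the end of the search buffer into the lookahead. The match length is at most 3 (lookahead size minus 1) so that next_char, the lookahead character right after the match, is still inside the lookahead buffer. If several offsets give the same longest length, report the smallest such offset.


Try each offset into the search buffer:
  offset=1 (pos 3, char 'f'): match length 0
  offset=2 (pos 2, char 'b'): match length 3
  offset=3 (pos 1, char 'f'): match length 0
  offset=4 (pos 0, char 'f'): match length 0
Longest match has length 3 at offset 2.
next_char = character at position 4 + 3 = 7 -> 'e'

Best match: offset=2, length=3 (matching 'bfb' starting at position 2)
LZ77 triple: (2, 3, 'e')


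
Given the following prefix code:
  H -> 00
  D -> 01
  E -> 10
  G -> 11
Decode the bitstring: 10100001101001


Decoding step by step:
Bits 10 -> E
Bits 10 -> E
Bits 00 -> H
Bits 01 -> D
Bits 10 -> E
Bits 10 -> E
Bits 01 -> D


Decoded message: EEHDEED


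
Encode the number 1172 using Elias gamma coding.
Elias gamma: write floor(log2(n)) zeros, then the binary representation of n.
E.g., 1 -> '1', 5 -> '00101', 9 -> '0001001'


num_bits = floor(log2(1172)) + 1 = 11
leading_zeros = num_bits - 1 = 10
binary(1172) = 10010010100

Elias gamma(1172) = '0000000000' + '10010010100' = 000000000010010010100 (21 bits)


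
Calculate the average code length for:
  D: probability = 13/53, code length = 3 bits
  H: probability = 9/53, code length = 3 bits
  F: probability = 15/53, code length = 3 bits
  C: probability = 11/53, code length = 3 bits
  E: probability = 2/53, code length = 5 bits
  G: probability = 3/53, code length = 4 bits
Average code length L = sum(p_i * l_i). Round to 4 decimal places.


Weighted contributions p_i * l_i:
  D: (13/53) * 3 = 39/53
  H: (9/53) * 3 = 27/53
  F: (15/53) * 3 = 45/53
  C: (11/53) * 3 = 33/53
  E: (2/53) * 5 = 10/53
  G: (3/53) * 4 = 12/53
Sum = (39 + 27 + 45 + 33 + 10 + 12)/53 = 166/53

L = 166/53 = 3.1321 bits/symbol


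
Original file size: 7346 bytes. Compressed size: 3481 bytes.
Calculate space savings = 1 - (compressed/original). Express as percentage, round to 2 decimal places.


ratio = compressed/original = 3481/7346 = 0.473863
savings = 1 - ratio = 1 - 0.473863 = 0.526137
as a percentage: 0.526137 * 100 = 52.61%

Space savings = 1 - 3481/7346 = 52.61%


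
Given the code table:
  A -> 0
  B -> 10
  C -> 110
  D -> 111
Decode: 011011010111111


Decoding:
0 -> A
110 -> C
110 -> C
10 -> B
111 -> D
111 -> D


Result: ACCBDD


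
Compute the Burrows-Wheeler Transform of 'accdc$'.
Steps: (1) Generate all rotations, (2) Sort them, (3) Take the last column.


Rotations (sorted):
  0: $accdc -> last char: c
  1: accdc$ -> last char: $
  2: c$accd -> last char: d
  3: ccdc$a -> last char: a
  4: cdc$ac -> last char: c
  5: dc$acc -> last char: c


BWT = c$dacc


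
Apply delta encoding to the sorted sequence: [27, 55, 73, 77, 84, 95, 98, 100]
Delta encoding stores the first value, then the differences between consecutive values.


First value: 27
Deltas:
  55 - 27 = 28
  73 - 55 = 18
  77 - 73 = 4
  84 - 77 = 7
  95 - 84 = 11
  98 - 95 = 3
  100 - 98 = 2


Delta encoded: [27, 28, 18, 4, 7, 11, 3, 2]


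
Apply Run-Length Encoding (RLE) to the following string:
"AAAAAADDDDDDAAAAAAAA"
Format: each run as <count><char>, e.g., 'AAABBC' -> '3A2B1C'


Scanning runs left to right:
  i=0: run of 'A' x 6 -> '6A'
  i=6: run of 'D' x 6 -> '6D'
  i=12: run of 'A' x 8 -> '8A'

RLE = 6A6D8A


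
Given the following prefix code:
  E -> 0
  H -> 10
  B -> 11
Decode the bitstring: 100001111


Decoding step by step:
Bits 10 -> H
Bits 0 -> E
Bits 0 -> E
Bits 0 -> E
Bits 11 -> B
Bits 11 -> B


Decoded message: HEEEBB


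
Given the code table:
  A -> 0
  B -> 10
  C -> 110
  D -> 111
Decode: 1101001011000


Decoding:
110 -> C
10 -> B
0 -> A
10 -> B
110 -> C
0 -> A
0 -> A


Result: CBABCAA


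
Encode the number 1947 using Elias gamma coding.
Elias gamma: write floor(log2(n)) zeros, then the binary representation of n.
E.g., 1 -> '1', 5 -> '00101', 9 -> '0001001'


num_bits = floor(log2(1947)) + 1 = 11
leading_zeros = num_bits - 1 = 10
binary(1947) = 11110011011

Elias gamma(1947) = '0000000000' + '11110011011' = 000000000011110011011 (21 bits)


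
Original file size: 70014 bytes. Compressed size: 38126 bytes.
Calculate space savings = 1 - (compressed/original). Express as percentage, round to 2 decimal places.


ratio = compressed/original = 38126/70014 = 0.544548
savings = 1 - ratio = 1 - 0.544548 = 0.455452
as a percentage: 0.455452 * 100 = 45.55%

Space savings = 1 - 38126/70014 = 45.55%


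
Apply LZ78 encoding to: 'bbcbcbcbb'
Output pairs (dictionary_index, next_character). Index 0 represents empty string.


LZ78 encoding steps:
Dictionary: {0: ''}
Step 1: w='' (idx 0), next='b' -> output (0, 'b'), add 'b' as idx 1
Step 2: w='b' (idx 1), next='c' -> output (1, 'c'), add 'bc' as idx 2
Step 3: w='bc' (idx 2), next='b' -> output (2, 'b'), add 'bcb' as idx 3
Step 4: w='' (idx 0), next='c' -> output (0, 'c'), add 'c' as idx 4
Step 5: w='b' (idx 1), next='b' -> output (1, 'b'), add 'bb' as idx 5


Encoded: [(0, 'b'), (1, 'c'), (2, 'b'), (0, 'c'), (1, 'b')]


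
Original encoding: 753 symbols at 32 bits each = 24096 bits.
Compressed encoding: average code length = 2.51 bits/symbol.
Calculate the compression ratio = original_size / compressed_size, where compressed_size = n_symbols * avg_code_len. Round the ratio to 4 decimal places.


original_size = n_symbols * orig_bits = 753 * 32 = 24096 bits
compressed_size = n_symbols * avg_code_len = 753 * 2.51 = 1890.03 bits
ratio = original_size / compressed_size = 24096 / 1890.03 = 12.749

Compression ratio = 12.749


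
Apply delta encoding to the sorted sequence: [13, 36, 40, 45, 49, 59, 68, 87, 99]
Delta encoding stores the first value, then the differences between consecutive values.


First value: 13
Deltas:
  36 - 13 = 23
  40 - 36 = 4
  45 - 40 = 5
  49 - 45 = 4
  59 - 49 = 10
  68 - 59 = 9
  87 - 68 = 19
  99 - 87 = 12


Delta encoded: [13, 23, 4, 5, 4, 10, 9, 19, 12]


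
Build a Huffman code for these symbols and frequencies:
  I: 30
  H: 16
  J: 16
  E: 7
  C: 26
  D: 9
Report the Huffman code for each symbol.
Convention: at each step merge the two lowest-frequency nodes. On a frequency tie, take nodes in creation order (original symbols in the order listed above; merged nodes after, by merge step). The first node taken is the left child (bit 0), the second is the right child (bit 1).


Huffman tree construction:
Step 1: Merge E(7) + D(9) = 16
Step 2: Merge H(16) + J(16) = 32
Step 3: Merge (E+D)(16) + C(26) = 42
Step 4: Merge I(30) + (H+J)(32) = 62
Step 5: Merge ((E+D)+C)(42) + (I+(H+J))(62) = 104
Read each symbol's code off the tree from the root (left child = 0, right child = 1).

Codes:
  I: 10 (length 2)
  H: 110 (length 3)
  J: 111 (length 3)
  E: 000 (length 3)
  C: 01 (length 2)
  D: 001 (length 3)
Average code length: 256/104 = 2.4615 bits/symbol


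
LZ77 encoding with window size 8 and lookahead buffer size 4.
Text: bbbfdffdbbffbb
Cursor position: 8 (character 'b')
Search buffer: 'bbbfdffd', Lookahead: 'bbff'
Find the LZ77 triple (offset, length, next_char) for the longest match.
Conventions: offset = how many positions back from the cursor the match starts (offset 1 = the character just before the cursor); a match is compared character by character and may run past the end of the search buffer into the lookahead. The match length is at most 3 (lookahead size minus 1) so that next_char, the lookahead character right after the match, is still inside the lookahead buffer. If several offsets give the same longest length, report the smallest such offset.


Try each offset into the search buffer:
  offset=1 (pos 7, char 'd'): match length 0
  offset=2 (pos 6, char 'f'): match length 0
  offset=3 (pos 5, char 'f'): match length 0
  offset=4 (pos 4, char 'd'): match length 0
  offset=5 (pos 3, char 'f'): match length 0
  offset=6 (pos 2, char 'b'): match length 1
  offset=7 (pos 1, char 'b'): match length 3
  offset=8 (pos 0, char 'b'): match length 2
Longest match has length 3 at offset 7.
next_char = character at position 8 + 3 = 11 -> 'f'

Best match: offset=7, length=3 (matching 'bbf' starting at position 1)
LZ77 triple: (7, 3, 'f')


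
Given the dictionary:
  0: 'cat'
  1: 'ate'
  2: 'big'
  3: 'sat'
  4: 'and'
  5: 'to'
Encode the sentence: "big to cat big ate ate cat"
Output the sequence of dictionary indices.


Look up each word in the dictionary:
  'big' -> 2
  'to' -> 5
  'cat' -> 0
  'big' -> 2
  'ate' -> 1
  'ate' -> 1
  'cat' -> 0

Encoded: [2, 5, 0, 2, 1, 1, 0]


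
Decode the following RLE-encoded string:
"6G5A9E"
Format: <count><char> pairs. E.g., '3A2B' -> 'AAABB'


Expanding each <count><char> pair:
  6G -> 'GGGGGG'
  5A -> 'AAAAA'
  9E -> 'EEEEEEEEE'

Decoded = GGGGGGAAAAAEEEEEEEEE


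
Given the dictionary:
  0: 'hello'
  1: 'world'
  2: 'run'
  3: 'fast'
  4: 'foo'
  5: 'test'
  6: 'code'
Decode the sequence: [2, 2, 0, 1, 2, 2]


Look up each index in the dictionary:
  2 -> 'run'
  2 -> 'run'
  0 -> 'hello'
  1 -> 'world'
  2 -> 'run'
  2 -> 'run'

Decoded: "run run hello world run run"


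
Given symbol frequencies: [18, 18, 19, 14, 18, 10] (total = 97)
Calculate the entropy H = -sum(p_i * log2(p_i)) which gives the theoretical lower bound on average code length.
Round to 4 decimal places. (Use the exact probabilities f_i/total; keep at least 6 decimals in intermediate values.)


Per-symbol terms -p_i * log2(p_i) with p_i = f_i/97:
  p = 18/97 = 0.185567: log2(p) = -2.429988, -p*log2(p) = 0.450926
  p = 18/97 = 0.185567: log2(p) = -2.429988, -p*log2(p) = 0.450926
  p = 19/97 = 0.195876: log2(p) = -2.351985, -p*log2(p) = 0.460698
  p = 14/97 = 0.144330: log2(p) = -2.792558, -p*log2(p) = 0.403050
  p = 18/97 = 0.185567: log2(p) = -2.429988, -p*log2(p) = 0.450926
  p = 10/97 = 0.103093: log2(p) = -3.277985, -p*log2(p) = 0.337937
H = 0.450926 + 0.450926 + 0.460698 + 0.403050 + 0.450926 + 0.337937 = 2.554463

H = 2.5545 bits/symbol


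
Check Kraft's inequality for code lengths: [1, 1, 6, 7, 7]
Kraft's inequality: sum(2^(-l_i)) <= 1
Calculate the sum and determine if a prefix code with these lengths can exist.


Sum = 2^(-1) + 2^(-1) + 2^(-6) + 2^(-7) + 2^(-7)
    = 0.5 + 0.5 + 0.015625 + 0.0078125 + 0.0078125
    = 132/128 = 1.03125
Since 1.03125 > 1, Kraft's inequality is NOT satisfied.
A prefix code with these lengths CANNOT exist.

Kraft sum = 1.03125. Not satisfied.


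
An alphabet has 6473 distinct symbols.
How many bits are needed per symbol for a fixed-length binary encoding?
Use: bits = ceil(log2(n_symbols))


log2(6473) = 12.6602
Bracket: 2^12 = 4096 < 6473 <= 2^13 = 8192
So ceil(log2(6473)) = 13

bits = ceil(log2(6473)) = ceil(12.6602) = 13 bits


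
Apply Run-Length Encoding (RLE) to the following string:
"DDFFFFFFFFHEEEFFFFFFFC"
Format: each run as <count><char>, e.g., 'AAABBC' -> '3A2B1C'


Scanning runs left to right:
  i=0: run of 'D' x 2 -> '2D'
  i=2: run of 'F' x 8 -> '8F'
  i=10: run of 'H' x 1 -> '1H'
  i=11: run of 'E' x 3 -> '3E'
  i=14: run of 'F' x 7 -> '7F'
  i=21: run of 'C' x 1 -> '1C'

RLE = 2D8F1H3E7F1C


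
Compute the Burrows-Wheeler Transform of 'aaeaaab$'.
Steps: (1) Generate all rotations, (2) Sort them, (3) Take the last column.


Rotations (sorted):
  0: $aaeaaab -> last char: b
  1: aaab$aae -> last char: e
  2: aab$aaea -> last char: a
  3: aaeaaab$ -> last char: $
  4: ab$aaeaa -> last char: a
  5: aeaaab$a -> last char: a
  6: b$aaeaaa -> last char: a
  7: eaaab$aa -> last char: a


BWT = bea$aaaa


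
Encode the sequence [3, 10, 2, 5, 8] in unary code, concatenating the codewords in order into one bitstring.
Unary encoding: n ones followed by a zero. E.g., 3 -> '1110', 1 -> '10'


Encode each number as n ones followed by a terminating 0:
  3 -> 1110 (4 bits)
  10 -> 11111111110 (11 bits)
  2 -> 110 (3 bits)
  5 -> 111110 (6 bits)
  8 -> 111111110 (9 bits)
Total length = 4 + 11 + 3 + 6 + 9 = 33 bits.

Unary([3, 10, 2, 5, 8]) = 111011111111110110111110111111110 (33 bits)


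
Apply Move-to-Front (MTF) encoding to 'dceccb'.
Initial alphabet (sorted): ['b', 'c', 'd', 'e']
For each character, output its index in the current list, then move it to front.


MTF encoding:
'd': index 2 in ['b', 'c', 'd', 'e'] -> ['d', 'b', 'c', 'e']
'c': index 2 in ['d', 'b', 'c', 'e'] -> ['c', 'd', 'b', 'e']
'e': index 3 in ['c', 'd', 'b', 'e'] -> ['e', 'c', 'd', 'b']
'c': index 1 in ['e', 'c', 'd', 'b'] -> ['c', 'e', 'd', 'b']
'c': index 0 in ['c', 'e', 'd', 'b'] -> ['c', 'e', 'd', 'b']
'b': index 3 in ['c', 'e', 'd', 'b'] -> ['b', 'c', 'e', 'd']


Output: [2, 2, 3, 1, 0, 3]


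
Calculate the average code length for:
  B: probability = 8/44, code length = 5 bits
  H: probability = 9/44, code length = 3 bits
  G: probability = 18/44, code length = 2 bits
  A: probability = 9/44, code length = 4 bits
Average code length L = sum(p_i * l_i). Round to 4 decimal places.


Weighted contributions p_i * l_i:
  B: (8/44) * 5 = 40/44
  H: (9/44) * 3 = 27/44
  G: (18/44) * 2 = 36/44
  A: (9/44) * 4 = 36/44
Sum = (40 + 27 + 36 + 36)/44 = 139/44

L = 139/44 = 3.1591 bits/symbol


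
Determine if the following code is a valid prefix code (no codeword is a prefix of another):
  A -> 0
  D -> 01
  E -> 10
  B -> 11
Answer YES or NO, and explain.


Checking each pair (does one codeword prefix another?):
  A='0' vs D='01': prefix -- VIOLATION

NO -- this is NOT a valid prefix code. A (0) is a prefix of D (01).


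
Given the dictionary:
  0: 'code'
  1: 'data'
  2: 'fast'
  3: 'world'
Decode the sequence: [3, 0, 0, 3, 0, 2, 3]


Look up each index in the dictionary:
  3 -> 'world'
  0 -> 'code'
  0 -> 'code'
  3 -> 'world'
  0 -> 'code'
  2 -> 'fast'
  3 -> 'world'

Decoded: "world code code world code fast world"


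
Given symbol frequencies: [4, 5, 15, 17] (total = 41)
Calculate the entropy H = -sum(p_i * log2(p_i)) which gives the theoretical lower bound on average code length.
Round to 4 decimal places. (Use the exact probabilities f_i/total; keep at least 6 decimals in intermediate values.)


Per-symbol terms -p_i * log2(p_i) with p_i = f_i/41:
  p = 4/41 = 0.097561: log2(p) = -3.357552, -p*log2(p) = 0.327566
  p = 5/41 = 0.121951: log2(p) = -3.035624, -p*log2(p) = 0.370198
  p = 15/41 = 0.365854: log2(p) = -1.450661, -p*log2(p) = 0.530730
  p = 17/41 = 0.414634: log2(p) = -1.270089, -p*log2(p) = 0.526622
H = 0.327566 + 0.370198 + 0.530730 + 0.526622 = 1.755116

H = 1.7551 bits/symbol
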